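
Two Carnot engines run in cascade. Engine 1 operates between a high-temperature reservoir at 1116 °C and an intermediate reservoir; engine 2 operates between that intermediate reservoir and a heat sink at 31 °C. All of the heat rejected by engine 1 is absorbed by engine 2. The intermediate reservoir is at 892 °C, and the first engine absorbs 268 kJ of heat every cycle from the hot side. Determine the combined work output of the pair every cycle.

W_total ≈ 209 kJ

T_H = 1116 °C → 1116 + 273.15 = 1389.15 K.
T_C = 31 °C → 31 + 273.15 = 304.15 K.
Two reversible stages in series are equivalent to a single Carnot engine between T_H and T_C, so η_total = 1 − T_C/T_H = 1 − 304.15/1389.15 = 0.7811.
W_total = η_total · Q_H = 0.7811 × 268 = 209 kJ.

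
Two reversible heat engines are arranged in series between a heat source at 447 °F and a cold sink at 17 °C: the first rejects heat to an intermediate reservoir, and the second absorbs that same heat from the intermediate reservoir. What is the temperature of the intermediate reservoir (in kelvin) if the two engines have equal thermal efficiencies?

T_m ≈ 382 K

T_H = 447 °F → (447 − 32) × 5/9 = 230.56 °C = 503.71 K.
T_C = 17 °C → 17 + 273.15 = 290.15 K.
Equal efficiencies require 1 − T_m/T_H = 1 − T_C/T_m, i.e. T_m/T_H = T_C/T_m, so T_m = √(T_H·T_C) = √(503.71 × 290.15) = 382 K.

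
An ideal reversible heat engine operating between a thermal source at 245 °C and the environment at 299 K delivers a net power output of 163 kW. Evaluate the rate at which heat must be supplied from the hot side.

T_H = 245 °C → 245 + 273.15 = 518.15 K.
Carnot efficiency: η = 1 − T_C/T_H = 1 − 299.00/518.15 = 0.4229.
Q_H = W/η = 163/0.4229 = 385.4 kW.

Q̇_H ≈ 385.4 kW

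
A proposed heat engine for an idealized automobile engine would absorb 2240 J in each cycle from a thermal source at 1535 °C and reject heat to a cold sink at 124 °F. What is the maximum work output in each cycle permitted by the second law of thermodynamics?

W_max ≈ 1838 J

T_H = 1535 °C → 1535 + 273.15 = 1808.15 K.
T_C = 124 °F → (124 − 32) × 5/9 = 51.11 °C = 324.26 K.
The upper bound on efficiency is η_max = 1 − T_C/T_H = 1 − 324.26/1808.15 = 0.8207.
W_max = η_max · Q_H = 0.8207 × 2240 = 1838 J.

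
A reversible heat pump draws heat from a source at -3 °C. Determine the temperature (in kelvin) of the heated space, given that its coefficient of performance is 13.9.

T_C = -3 °C → -3 + 273.15 = 270.15 K.
COP_HP = T_H/(T_H − T_C) ⇒ T_H = T_C·COP_HP/(COP_HP − 1) = 270.15 × 13.9/(13.9 − 1) = 291.1 K.

T_H ≈ 291.1 K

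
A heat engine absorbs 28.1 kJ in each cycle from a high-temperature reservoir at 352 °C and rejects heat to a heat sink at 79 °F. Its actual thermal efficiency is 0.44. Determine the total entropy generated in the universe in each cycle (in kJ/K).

ΔS_univ ≈ 0.00763 kJ/K

T_H = 352 °C → 352 + 273.15 = 625.15 K.
T_C = 79 °F → (79 − 32) × 5/9 = 26.11 °C = 299.26 K.
W = η·Q_H = 0.44 × 28.1 = 12.36 kJ, so Q_C = Q_H − W = 15.74 kJ.
The hot reservoir loses entropy Q_H/T_H = 28.1/625.15 = 0.04495 kJ/K; the cold reservoir gains Q_C/T_C = 15.74/299.26 = 0.05258 kJ/K.
ΔS_univ = −Q_H/T_H + Q_C/T_C = 0.00763 kJ/K (> 0, since η = 0.44 < η_Carnot = 0.521).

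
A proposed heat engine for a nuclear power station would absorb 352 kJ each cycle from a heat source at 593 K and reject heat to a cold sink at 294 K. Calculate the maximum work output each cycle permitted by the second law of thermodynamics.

W_max ≈ 177 kJ

No engine can exceed the Carnot limit: η_max = 1 − T_C/T_H = 1 − 294.00/593.00 = 0.5042.
W_max = η_max · Q_H = 0.5042 × 352 = 177 kJ.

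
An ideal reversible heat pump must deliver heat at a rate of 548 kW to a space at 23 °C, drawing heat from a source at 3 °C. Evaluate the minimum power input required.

T_H = 23 °C → 23 + 273.15 = 296.15 K.
T_C = 3 °C → 3 + 273.15 = 276.15 K.
COP_HP = T_H/(T_H − T_C) = 296.15/20.00 = 14.8075.
W = Q_H/COP_HP = 548/14.8075 = 37.0 kW.

Ẇ_in ≈ 37.0 kW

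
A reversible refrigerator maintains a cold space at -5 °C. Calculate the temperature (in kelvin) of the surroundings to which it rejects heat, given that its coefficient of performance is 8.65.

T_C = -5 °C → -5 + 273.15 = 268.15 K.
COP_R = T_C/(T_H − T_C) ⇒ T_H = T_C·(1 + 1/COP_R) = 268.15 × (1 + 1/8.65) = 299 K.

T_H ≈ 299 K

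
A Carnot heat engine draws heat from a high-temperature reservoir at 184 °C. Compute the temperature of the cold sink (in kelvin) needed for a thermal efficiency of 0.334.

T_C ≈ 304 K

T_H = 184 °C → 184 + 273.15 = 457.15 K.
From η = 1 − T_C/T_H, T_C = T_H·(1 − η) = 457.15 × (1 − 0.334) = 304 K.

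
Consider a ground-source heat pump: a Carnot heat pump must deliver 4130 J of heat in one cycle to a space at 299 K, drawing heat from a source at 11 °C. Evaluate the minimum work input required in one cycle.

W_in ≈ 205 J

T_C = 11 °C → 11 + 273.15 = 284.15 K.
The Carnot heat-pump COP is COP_HP = T_H/(T_H − T_C) = 299.00/14.85 = 20.1347.
W = Q_H/COP_HP = 4130/20.1347 = 205 J.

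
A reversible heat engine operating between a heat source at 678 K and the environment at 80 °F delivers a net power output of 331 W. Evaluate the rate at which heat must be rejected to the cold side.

T_C = 80 °F → (80 − 32) × 5/9 = 26.67 °C = 299.82 K.
Carnot efficiency: η = 1 − T_C/T_H = 1 − 299.82/678.00 = 0.5578.
Since Q_C/Q_H = T_C/T_H and Q_H = W/η, Q_C = W·T_C/(T_H − T_C) = 331 × 299.82/378.18 = 262 W.

Q̇_C ≈ 262 W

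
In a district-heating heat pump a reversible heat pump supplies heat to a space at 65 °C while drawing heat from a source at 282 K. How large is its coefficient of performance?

T_H = 65 °C → 65 + 273.15 = 338.15 K.
For a reversible heat pump, COP_HP = T_H/(T_H − T_C) = 338.15/(338.15 − 282.00) = 6.022.

COP_HP ≈ 6.022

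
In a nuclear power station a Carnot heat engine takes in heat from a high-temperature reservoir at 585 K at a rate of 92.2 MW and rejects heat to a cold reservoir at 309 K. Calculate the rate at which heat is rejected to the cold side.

Q̇_C ≈ 48.7 MW

Since the cycle is reversible, η = 1 − T_C/T_H = 1 − 309.00/585.00 = 0.4718.
For a reversible cycle Q_C/Q_H = T_C/T_H, so Q_C = 92.2 × 309.00/585.00 = 48.7 MW.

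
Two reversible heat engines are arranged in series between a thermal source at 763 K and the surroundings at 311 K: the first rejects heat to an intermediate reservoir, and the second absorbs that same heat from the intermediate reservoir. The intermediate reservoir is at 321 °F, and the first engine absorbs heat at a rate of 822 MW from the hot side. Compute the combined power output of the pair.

Two reversible stages in series are equivalent to a single Carnot engine between T_H and T_C, so η_total = 1 − T_C/T_H = 1 − 311.00/763.00 = 0.5924.
W_total = η_total · Q_H = 0.5924 × 822 = 487 MW.

Ẇ_total ≈ 487 MW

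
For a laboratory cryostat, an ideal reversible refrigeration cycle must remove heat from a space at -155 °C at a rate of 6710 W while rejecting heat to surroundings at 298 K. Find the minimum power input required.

T_C = -155 °C → -155 + 273.15 = 118.15 K.
For a reversible refrigerator, COP_R = T_C/(T_H − T_C) = 118.15/179.85 = 0.6569.
W = Q_C/COP_R = 6710/0.6569 = 10200 W.

Ẇ_in ≈ 10200 W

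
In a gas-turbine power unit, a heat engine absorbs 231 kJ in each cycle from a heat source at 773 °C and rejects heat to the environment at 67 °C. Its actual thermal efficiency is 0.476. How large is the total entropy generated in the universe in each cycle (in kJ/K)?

ΔS_univ ≈ 0.1350 kJ/K

T_H = 773 °C → 773 + 273.15 = 1046.15 K.
T_C = 67 °C → 67 + 273.15 = 340.15 K.
W = η·Q_H = 0.476 × 231 = 110.0 kJ, so Q_C = Q_H − W = 121.0 kJ.
Reservoir entropy changes: ΔS_H = −Q_H/T_H = −231/1046.15 = -0.2208 kJ/K and ΔS_C = +Q_C/T_C = 121.0/340.15 = 0.3559 kJ/K.
ΔS_univ = −Q_H/T_H + Q_C/T_C = 0.1350 kJ/K (> 0, since η = 0.476 < η_Carnot = 0.675).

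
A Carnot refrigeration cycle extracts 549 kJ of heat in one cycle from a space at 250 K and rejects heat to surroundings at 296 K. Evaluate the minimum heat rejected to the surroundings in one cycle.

Q_H ≈ 650 kJ

For a reversible cycle Q_H/Q_C = T_H/T_C, so Q_H = Q_C·T_H/T_C = 549 × 296.00/250.00 = 650 kJ.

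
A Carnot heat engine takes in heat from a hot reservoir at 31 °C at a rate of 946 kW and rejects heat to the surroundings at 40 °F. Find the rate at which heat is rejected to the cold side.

Q̇_C ≈ 863 kW

T_H = 31 °C → 31 + 273.15 = 304.15 K.
T_C = 40 °F → (40 − 32) × 5/9 = 4.44 °C = 277.59 K.
Carnot efficiency: η = 1 − T_C/T_H = 1 − 277.59/304.15 = 0.0873.
For a reversible cycle Q_C/Q_H = T_C/T_H, so Q_C = 946 × 277.59/304.15 = 863 kW.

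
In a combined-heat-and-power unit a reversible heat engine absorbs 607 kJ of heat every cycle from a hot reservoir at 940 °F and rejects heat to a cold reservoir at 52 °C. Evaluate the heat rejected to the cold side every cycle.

Q_C ≈ 254 kJ

T_H = 940 °F → (940 − 32) × 5/9 = 504.44 °C = 777.59 K.
T_C = 52 °C → 52 + 273.15 = 325.15 K.
Since the cycle is reversible, η = 1 − T_C/T_H = 1 − 325.15/777.59 = 0.5819.
For a reversible cycle Q_C/Q_H = T_C/T_H, so Q_C = 607 × 325.15/777.59 = 254 kJ.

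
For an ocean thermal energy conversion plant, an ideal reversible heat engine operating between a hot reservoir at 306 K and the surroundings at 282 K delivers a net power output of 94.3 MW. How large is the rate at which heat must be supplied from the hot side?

Since the cycle is reversible, η = 1 − T_C/T_H = 1 − 282.00/306.00 = 0.0784.
Q_H = W/η = 94.3/0.0784 = 1202 MW.

Q̇_H ≈ 1202 MW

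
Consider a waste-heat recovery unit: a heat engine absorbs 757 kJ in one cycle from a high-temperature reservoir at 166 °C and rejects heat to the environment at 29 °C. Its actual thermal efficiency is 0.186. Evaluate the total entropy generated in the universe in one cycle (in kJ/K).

ΔS_univ ≈ 0.3156 kJ/K

T_H = 166 °C → 166 + 273.15 = 439.15 K.
T_C = 29 °C → 29 + 273.15 = 302.15 K.
W = η·Q_H = 0.186 × 757 = 140.8 kJ, so Q_C = Q_H − W = 616.2 kJ.
Reservoir entropy changes: ΔS_H = −Q_H/T_H = −757/439.15 = -1.724 kJ/K and ΔS_C = +Q_C/T_C = 616.2/302.15 = 2.039 kJ/K.
ΔS_univ = −Q_H/T_H + Q_C/T_C = 0.3156 kJ/K (> 0, since η = 0.186 < η_Carnot = 0.312).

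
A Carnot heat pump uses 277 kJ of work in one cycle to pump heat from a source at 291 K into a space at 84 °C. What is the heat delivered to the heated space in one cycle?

Q_H ≈ 1500 kJ

T_H = 84 °C → 84 + 273.15 = 357.15 K.
Reversible heating COP: COP_HP = T_H/(T_H − T_C) = 357.15/66.15 = 5.3991.
Q_H = COP_HP · W = 5.3991 × 277 = 1500 kJ.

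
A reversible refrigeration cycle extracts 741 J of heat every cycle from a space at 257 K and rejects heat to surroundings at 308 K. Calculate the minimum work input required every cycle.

W_in ≈ 147.0 J

The reversible coefficient of performance is COP_R = T_C/(T_H − T_C) = 257.00/51.00 = 5.0392.
W = Q_C/COP_R = 741/5.0392 = 147.0 J.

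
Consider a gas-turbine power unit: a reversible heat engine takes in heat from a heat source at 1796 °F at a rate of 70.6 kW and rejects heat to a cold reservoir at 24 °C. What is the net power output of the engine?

T_H = 1796 °F → (1796 − 32) × 5/9 = 980.00 °C = 1253.15 K.
T_C = 24 °C → 24 + 273.15 = 297.15 K.
The Carnot efficiency is η = 1 − T_C/T_H = 1 − 297.15/1253.15 = 0.7629.
W = η·Q_H = 0.7629 × 70.6 = 53.86 kW.

Ẇ ≈ 53.86 kW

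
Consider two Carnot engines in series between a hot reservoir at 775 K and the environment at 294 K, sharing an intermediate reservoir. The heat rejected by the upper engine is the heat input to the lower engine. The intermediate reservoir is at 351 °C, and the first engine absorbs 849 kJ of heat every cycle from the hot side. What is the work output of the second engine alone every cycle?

W₂ ≈ 362 kJ

T_m = 351 °C → 351 + 273.15 = 624.15 K.
Heat entering the second stage: Q_m = Q_H·(T_m/T_H) = 849 × 624.15/775.00 = 684 kJ.
Second-stage efficiency η₂ = 1 − T_C/T_m = 1 − 294.00/624.15 = 0.5290, so W₂ = η₂·Q_m = 362 kJ.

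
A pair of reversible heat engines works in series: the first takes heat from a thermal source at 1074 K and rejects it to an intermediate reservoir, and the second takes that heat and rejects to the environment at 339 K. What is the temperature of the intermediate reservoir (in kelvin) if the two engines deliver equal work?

T_m ≈ 706.5 K

For reversible stages Q_m = Q_H·(T_m/T_H). Setting W₁ = Q_H(1 − T_m/T_H) equal to W₂ = Q_m(1 − T_C/T_m) = Q_H·(T_m − T_C)/T_H gives T_H − T_m = T_m − T_C, so T_m = (T_H + T_C)/2 = (1074.00 + 339.00)/2 = 706.5 K.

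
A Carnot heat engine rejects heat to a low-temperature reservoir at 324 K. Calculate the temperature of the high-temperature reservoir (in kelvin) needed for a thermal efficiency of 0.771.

From η = 1 − T_C/T_H, solving for T_H gives T_H = T_C/(1 − η) = 324.00/(1 − 0.771) = 1410 K.

T_H ≈ 1410 K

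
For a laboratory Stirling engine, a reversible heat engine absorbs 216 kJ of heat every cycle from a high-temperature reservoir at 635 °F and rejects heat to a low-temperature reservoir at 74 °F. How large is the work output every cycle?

T_H = 635 °F → (635 − 32) × 5/9 = 335.00 °C = 608.15 K.
T_C = 74 °F → (74 − 32) × 5/9 = 23.33 °C = 296.48 K.
The Carnot efficiency is η = 1 − T_C/T_H = 1 − 296.48/608.15 = 0.5125.
W = η·Q_H = 0.5125 × 216 = 111 kJ.

W ≈ 111 kJ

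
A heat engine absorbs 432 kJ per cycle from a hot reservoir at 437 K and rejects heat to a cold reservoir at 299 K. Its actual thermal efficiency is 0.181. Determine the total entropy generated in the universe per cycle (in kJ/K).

ΔS_univ ≈ 0.1947 kJ/K

W = η·Q_H = 0.181 × 432 = 78.19 kJ, so Q_C = Q_H − W = 353.8 kJ.
The hot reservoir loses entropy Q_H/T_H = 432/437.00 = 0.9886 kJ/K; the cold reservoir gains Q_C/T_C = 353.8/299.00 = 1.183 kJ/K.
ΔS_univ = −Q_H/T_H + Q_C/T_C = 0.1947 kJ/K (> 0, since η = 0.181 < η_Carnot = 0.316).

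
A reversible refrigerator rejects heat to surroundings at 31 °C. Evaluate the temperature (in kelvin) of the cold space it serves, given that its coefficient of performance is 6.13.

T_H = 31 °C → 31 + 273.15 = 304.15 K.
COP_R = T_C/(T_H − T_C) ⇒ T_C = T_H·COP_R/(1 + COP_R) = 304.15 × 6.13/(1 + 6.13) = 261 K.

T_C ≈ 261 K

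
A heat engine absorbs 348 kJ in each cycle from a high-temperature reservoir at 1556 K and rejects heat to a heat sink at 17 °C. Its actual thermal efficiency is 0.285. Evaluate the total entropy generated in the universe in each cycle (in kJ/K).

ΔS_univ ≈ 0.634 kJ/K

T_C = 17 °C → 17 + 273.15 = 290.15 K.
W = η·Q_H = 0.285 × 348 = 99.18 kJ, so Q_C = Q_H − W = 248.8 kJ.
Entropy balance on the reservoirs: −Q_H/T_H = -0.2237 kJ/K, +Q_C/T_C = 0.8576 kJ/K.
ΔS_univ = −Q_H/T_H + Q_C/T_C = 0.634 kJ/K (> 0, since η = 0.285 < η_Carnot = 0.814).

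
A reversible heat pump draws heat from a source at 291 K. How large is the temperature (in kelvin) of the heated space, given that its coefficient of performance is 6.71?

T_H ≈ 342 K

COP_HP = T_H/(T_H − T_C) ⇒ T_H = T_C·COP_HP/(COP_HP − 1) = 291.00 × 6.71/(6.71 − 1) = 342 K.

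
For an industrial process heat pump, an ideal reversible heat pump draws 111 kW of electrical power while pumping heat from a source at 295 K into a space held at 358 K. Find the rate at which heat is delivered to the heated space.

Q̇_H ≈ 631 kW

The Carnot heat-pump COP is COP_HP = T_H/(T_H − T_C) = 358.00/63.00 = 5.6825.
Q_H = COP_HP · W = 5.6825 × 111 = 631 kW.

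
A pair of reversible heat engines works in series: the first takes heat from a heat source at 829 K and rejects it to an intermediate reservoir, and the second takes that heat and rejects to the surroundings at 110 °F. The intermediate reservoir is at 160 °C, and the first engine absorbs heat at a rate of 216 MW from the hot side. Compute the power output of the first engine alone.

T_C = 110 °F → (110 − 32) × 5/9 = 43.33 °C = 316.48 K.
T_m = 160 °C → 160 + 273.15 = 433.15 K.
First-stage efficiency η₁ = 1 − T_m/T_H = 1 − 433.15/829.00 = 0.4775.
W₁ = η₁·Q_H = 0.4775 × 216 = 103 MW.

Ẇ₁ ≈ 103 MW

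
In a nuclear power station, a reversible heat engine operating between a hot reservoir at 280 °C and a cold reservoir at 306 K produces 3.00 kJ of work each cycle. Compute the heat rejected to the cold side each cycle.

T_H = 280 °C → 280 + 273.15 = 553.15 K.
The Carnot efficiency is η = 1 − T_C/T_H = 1 − 306.00/553.15 = 0.4468.
Since Q_C/Q_H = T_C/T_H and Q_H = W/η, Q_C = W·T_C/(T_H − T_C) = 3.00 × 306.00/247.15 = 3.71 kJ.

Q_C ≈ 3.71 kJ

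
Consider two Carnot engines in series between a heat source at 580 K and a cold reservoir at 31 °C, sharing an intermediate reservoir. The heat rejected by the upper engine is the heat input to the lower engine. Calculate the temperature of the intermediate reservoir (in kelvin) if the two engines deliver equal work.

T_C = 31 °C → 31 + 273.15 = 304.15 K.
For reversible stages Q_m = Q_H·(T_m/T_H). Setting W₁ = Q_H(1 − T_m/T_H) equal to W₂ = Q_m(1 − T_C/T_m) = Q_H·(T_m − T_C)/T_H gives T_H − T_m = T_m − T_C, so T_m = (T_H + T_C)/2 = (580.00 + 304.15)/2 = 442 K.

T_m ≈ 442 K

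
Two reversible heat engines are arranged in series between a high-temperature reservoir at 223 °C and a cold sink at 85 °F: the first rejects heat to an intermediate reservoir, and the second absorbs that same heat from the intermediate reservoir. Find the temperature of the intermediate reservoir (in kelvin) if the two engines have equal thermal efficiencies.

T_m ≈ 387 K

T_H = 223 °C → 223 + 273.15 = 496.15 K.
T_C = 85 °F → (85 − 32) × 5/9 = 29.44 °C = 302.59 K.
Equal efficiencies require 1 − T_m/T_H = 1 − T_C/T_m, i.e. T_m/T_H = T_C/T_m, so T_m = √(T_H·T_C) = √(496.15 × 302.59) = 387 K.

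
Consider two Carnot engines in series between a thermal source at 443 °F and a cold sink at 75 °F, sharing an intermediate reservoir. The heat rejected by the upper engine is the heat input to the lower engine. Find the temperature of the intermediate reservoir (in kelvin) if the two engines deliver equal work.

T_H = 443 °F → (443 − 32) × 5/9 = 228.33 °C = 501.48 K.
T_C = 75 °F → (75 − 32) × 5/9 = 23.89 °C = 297.04 K.
For reversible stages Q_m = Q_H·(T_m/T_H). Setting W₁ = Q_H(1 − T_m/T_H) equal to W₂ = Q_m(1 − T_C/T_m) = Q_H·(T_m − T_C)/T_H gives T_H − T_m = T_m − T_C, so T_m = (T_H + T_C)/2 = (501.48 + 297.04)/2 = 399 K.

T_m ≈ 399 K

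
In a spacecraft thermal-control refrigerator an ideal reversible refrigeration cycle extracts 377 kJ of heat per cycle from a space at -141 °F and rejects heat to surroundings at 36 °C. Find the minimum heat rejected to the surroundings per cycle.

Q_H ≈ 658.3 kJ

T_H = 36 °C → 36 + 273.15 = 309.15 K.
T_C = -141 °F → (-141 − 32) × 5/9 = -96.11 °C = 177.04 K.
For a reversible cycle Q_H/Q_C = T_H/T_C, so Q_H = Q_C·T_H/T_C = 377 × 309.15/177.04 = 658.3 kJ.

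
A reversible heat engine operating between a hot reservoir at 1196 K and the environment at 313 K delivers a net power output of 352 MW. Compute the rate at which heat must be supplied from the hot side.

Q̇_H ≈ 476.8 MW

Carnot efficiency: η = 1 − T_C/T_H = 1 − 313.00/1196.00 = 0.7383.
Q_H = W/η = 352/0.7383 = 476.8 MW.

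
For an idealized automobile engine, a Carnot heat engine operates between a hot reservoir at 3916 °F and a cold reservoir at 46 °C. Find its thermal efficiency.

η ≈ 0.869

T_H = 3916 °F → (3916 − 32) × 5/9 = 2157.78 °C = 2430.93 K.
T_C = 46 °C → 46 + 273.15 = 319.15 K.
For a reversible engine, η = 1 − T_C/T_H = 1 − 319.15/2430.93 = 0.869.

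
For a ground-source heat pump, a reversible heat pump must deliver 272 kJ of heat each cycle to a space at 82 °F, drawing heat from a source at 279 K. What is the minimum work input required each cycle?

W_in ≈ 19.82 kJ

T_H = 82 °F → (82 − 32) × 5/9 = 27.78 °C = 300.93 K.
COP_HP = T_H/(T_H − T_C) = 300.93/21.93 = 13.7236.
W = Q_H/COP_HP = 272/13.7236 = 19.82 kJ.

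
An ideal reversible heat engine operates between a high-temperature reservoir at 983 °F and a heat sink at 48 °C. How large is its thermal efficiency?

η ≈ 0.599

T_H = 983 °F → (983 − 32) × 5/9 = 528.33 °C = 801.48 K.
T_C = 48 °C → 48 + 273.15 = 321.15 K.
Since the cycle is reversible, η = 1 − T_C/T_H = 1 − 321.15/801.48 = 0.599.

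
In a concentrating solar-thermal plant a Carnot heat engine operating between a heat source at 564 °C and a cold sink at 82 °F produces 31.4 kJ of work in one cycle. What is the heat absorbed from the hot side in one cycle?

T_H = 564 °C → 564 + 273.15 = 837.15 K.
T_C = 82 °F → (82 − 32) × 5/9 = 27.78 °C = 300.93 K.
η_rev = 1 − T_C/T_H = 1 − 300.93/837.15 = 0.6405.
Q_H = W/η = 31.4/0.6405 = 49.02 kJ.

Q_H ≈ 49.02 kJ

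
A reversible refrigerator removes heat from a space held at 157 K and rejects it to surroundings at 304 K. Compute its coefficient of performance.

COP_R ≈ 1.07

Carnot COP: COP_R = T_C/(T_H − T_C) = 157.00/(304.00 − 157.00) = 1.07.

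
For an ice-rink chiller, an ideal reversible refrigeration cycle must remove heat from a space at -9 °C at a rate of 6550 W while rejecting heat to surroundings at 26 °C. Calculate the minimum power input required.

Ẇ_in ≈ 868 W

T_H = 26 °C → 26 + 273.15 = 299.15 K.
T_C = -9 °C → -9 + 273.15 = 264.15 K.
For a reversible refrigerator, COP_R = T_C/(T_H − T_C) = 264.15/35.00 = 7.5471.
W = Q_C/COP_R = 6550/7.5471 = 868 W.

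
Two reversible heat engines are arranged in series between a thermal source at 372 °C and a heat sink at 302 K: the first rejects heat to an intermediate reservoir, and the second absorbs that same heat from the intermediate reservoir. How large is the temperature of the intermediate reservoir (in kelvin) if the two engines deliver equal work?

T_H = 372 °C → 372 + 273.15 = 645.15 K.
For reversible stages Q_m = Q_H·(T_m/T_H). Setting W₁ = Q_H(1 − T_m/T_H) equal to W₂ = Q_m(1 − T_C/T_m) = Q_H·(T_m − T_C)/T_H gives T_H − T_m = T_m − T_C, so T_m = (T_H + T_C)/2 = (645.15 + 302.00)/2 = 473.6 K.

T_m ≈ 473.6 K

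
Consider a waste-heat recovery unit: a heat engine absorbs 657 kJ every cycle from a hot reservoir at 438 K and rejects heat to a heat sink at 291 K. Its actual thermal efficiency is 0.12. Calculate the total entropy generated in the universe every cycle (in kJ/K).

ΔS_univ ≈ 0.4868 kJ/K

W = η·Q_H = 0.12 × 657 = 78.84 kJ, so Q_C = Q_H − W = 578.2 kJ.
Entropy balance on the reservoirs: −Q_H/T_H = -1.500 kJ/K, +Q_C/T_C = 1.987 kJ/K.
ΔS_univ = −Q_H/T_H + Q_C/T_C = 0.4868 kJ/K (> 0, since η = 0.12 < η_Carnot = 0.336).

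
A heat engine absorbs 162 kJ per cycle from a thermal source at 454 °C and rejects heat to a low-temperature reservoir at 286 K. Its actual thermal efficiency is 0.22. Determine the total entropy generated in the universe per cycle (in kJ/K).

ΔS_univ ≈ 0.2190 kJ/K

T_H = 454 °C → 454 + 273.15 = 727.15 K.
W = η·Q_H = 0.22 × 162 = 35.64 kJ, so Q_C = Q_H − W = 126.4 kJ.
The hot reservoir loses entropy Q_H/T_H = 162/727.15 = 0.2228 kJ/K; the cold reservoir gains Q_C/T_C = 126.4/286.00 = 0.4418 kJ/K.
ΔS_univ = −Q_H/T_H + Q_C/T_C = 0.2190 kJ/K (> 0, since η = 0.22 < η_Carnot = 0.607).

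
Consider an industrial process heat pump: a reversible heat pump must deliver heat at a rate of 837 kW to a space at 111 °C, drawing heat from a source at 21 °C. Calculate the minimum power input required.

T_H = 111 °C → 111 + 273.15 = 384.15 K.
T_C = 21 °C → 21 + 273.15 = 294.15 K.
COP_HP = T_H/(T_H − T_C) = 384.15/90.00 = 4.2683.
W = Q_H/COP_HP = 837/4.2683 = 196 kW.

Ẇ_in ≈ 196 kW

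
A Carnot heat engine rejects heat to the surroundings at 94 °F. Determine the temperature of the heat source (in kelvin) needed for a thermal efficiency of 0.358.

T_H ≈ 479.1 K

T_C = 94 °F → (94 − 32) × 5/9 = 34.44 °C = 307.59 K.
From η = 1 − T_C/T_H, solving for T_H gives T_H = T_C/(1 − η) = 307.59/(1 − 0.358) = 479.1 K.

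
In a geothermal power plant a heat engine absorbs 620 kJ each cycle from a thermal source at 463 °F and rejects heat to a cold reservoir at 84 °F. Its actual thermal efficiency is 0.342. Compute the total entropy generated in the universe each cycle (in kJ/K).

ΔS_univ ≈ 0.1412 kJ/K

T_H = 463 °F → (463 − 32) × 5/9 = 239.44 °C = 512.59 K.
T_C = 84 °F → (84 − 32) × 5/9 = 28.89 °C = 302.04 K.
W = η·Q_H = 0.342 × 620 = 212.0 kJ, so Q_C = Q_H − W = 408.0 kJ.
Entropy balance on the reservoirs: −Q_H/T_H = -1.210 kJ/K, +Q_C/T_C = 1.351 kJ/K.
ΔS_univ = −Q_H/T_H + Q_C/T_C = 0.1412 kJ/K (> 0, since η = 0.342 < η_Carnot = 0.411).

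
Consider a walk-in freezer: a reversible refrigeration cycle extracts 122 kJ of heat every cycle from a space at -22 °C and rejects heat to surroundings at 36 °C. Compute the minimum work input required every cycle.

W_in ≈ 28.2 kJ

T_H = 36 °C → 36 + 273.15 = 309.15 K.
T_C = -22 °C → -22 + 273.15 = 251.15 K.
COP_R = T_C/(T_H − T_C) = 251.15/58.00 = 4.3302.
W = Q_C/COP_R = 122/4.3302 = 28.2 kJ.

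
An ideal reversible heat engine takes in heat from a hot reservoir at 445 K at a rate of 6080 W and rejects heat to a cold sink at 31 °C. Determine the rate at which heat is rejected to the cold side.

T_C = 31 °C → 31 + 273.15 = 304.15 K.
For a reversible engine, η = 1 − T_C/T_H = 1 − 304.15/445.00 = 0.3165.
For a reversible cycle Q_C/Q_H = T_C/T_H, so Q_C = 6080 × 304.15/445.00 = 4160 W.

Q̇_C ≈ 4160 W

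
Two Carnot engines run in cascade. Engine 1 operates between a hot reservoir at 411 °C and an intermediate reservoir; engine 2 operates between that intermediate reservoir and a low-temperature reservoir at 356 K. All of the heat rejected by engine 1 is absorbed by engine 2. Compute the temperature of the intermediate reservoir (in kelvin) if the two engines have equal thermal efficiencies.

T_H = 411 °C → 411 + 273.15 = 684.15 K.
Equal efficiencies require 1 − T_m/T_H = 1 − T_C/T_m, i.e. T_m/T_H = T_C/T_m, so T_m = √(T_H·T_C) = √(684.15 × 356.00) = 494 K.

T_m ≈ 494 K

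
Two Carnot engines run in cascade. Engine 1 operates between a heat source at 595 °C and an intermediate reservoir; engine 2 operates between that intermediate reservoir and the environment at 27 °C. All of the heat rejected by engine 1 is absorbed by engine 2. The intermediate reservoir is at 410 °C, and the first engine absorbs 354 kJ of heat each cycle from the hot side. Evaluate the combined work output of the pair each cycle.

W_total ≈ 232 kJ

T_H = 595 °C → 595 + 273.15 = 868.15 K.
T_C = 27 °C → 27 + 273.15 = 300.15 K.
Two reversible stages in series are equivalent to a single Carnot engine between T_H and T_C, so η_total = 1 − T_C/T_H = 1 − 300.15/868.15 = 0.6543.
W_total = η_total · Q_H = 0.6543 × 354 = 232 kJ.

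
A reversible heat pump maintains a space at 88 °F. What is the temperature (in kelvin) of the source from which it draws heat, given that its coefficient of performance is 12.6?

T_C ≈ 280 K

T_H = 88 °F → (88 − 32) × 5/9 = 31.11 °C = 304.26 K.
COP_HP = T_H/(T_H − T_C) ⇒ T_C = T_H·(COP_HP − 1)/COP_HP = 304.26 × (12.6 − 1)/12.6 = 280 K.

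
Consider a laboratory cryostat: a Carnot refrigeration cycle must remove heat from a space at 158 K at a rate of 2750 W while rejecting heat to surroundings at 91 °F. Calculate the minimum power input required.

T_H = 91 °F → (91 − 32) × 5/9 = 32.78 °C = 305.93 K.
Carnot COP: COP_R = T_C/(T_H − T_C) = 158.00/147.93 = 1.0681.
W = Q_C/COP_R = 2750/1.0681 = 2570 W.

Ẇ_in ≈ 2570 W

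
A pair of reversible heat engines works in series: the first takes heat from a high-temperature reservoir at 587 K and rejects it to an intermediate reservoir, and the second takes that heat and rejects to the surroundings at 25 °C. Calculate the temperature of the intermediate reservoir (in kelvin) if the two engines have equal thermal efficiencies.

T_C = 25 °C → 25 + 273.15 = 298.15 K.
Equal efficiencies require 1 − T_m/T_H = 1 − T_C/T_m, i.e. T_m/T_H = T_C/T_m, so T_m = √(T_H·T_C) = √(587.00 × 298.15) = 418 K.

T_m ≈ 418 K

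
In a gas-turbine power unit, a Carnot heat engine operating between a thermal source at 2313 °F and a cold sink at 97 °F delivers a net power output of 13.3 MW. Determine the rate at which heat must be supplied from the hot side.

Q̇_H ≈ 16.6 MW

T_H = 2313 °F → (2313 − 32) × 5/9 = 1267.22 °C = 1540.37 K.
T_C = 97 °F → (97 − 32) × 5/9 = 36.11 °C = 309.26 K.
Since the cycle is reversible, η = 1 − T_C/T_H = 1 − 309.26/1540.37 = 0.7992.
Q_H = W/η = 13.3/0.7992 = 16.6 MW.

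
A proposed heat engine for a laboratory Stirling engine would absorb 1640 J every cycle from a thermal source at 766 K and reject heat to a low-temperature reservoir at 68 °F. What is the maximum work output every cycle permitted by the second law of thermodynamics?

W_max ≈ 1010 J

T_C = 68 °F → (68 − 32) × 5/9 = 20.00 °C = 293.15 K.
The second-law ceiling is the Carnot efficiency, η_max = 1 − T_C/T_H = 1 − 293.15/766.00 = 0.6173.
W_max = η_max · Q_H = 0.6173 × 1640 = 1010 J.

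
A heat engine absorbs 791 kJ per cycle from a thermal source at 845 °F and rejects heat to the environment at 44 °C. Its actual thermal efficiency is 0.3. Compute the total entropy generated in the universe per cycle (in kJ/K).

ΔS_univ ≈ 0.655 kJ/K

T_H = 845 °F → (845 − 32) × 5/9 = 451.67 °C = 724.82 K.
T_C = 44 °C → 44 + 273.15 = 317.15 K.
W = η·Q_H = 0.3 × 791 = 237.3 kJ, so Q_C = Q_H − W = 553.7 kJ.
Reservoir entropy changes: ΔS_H = −Q_H/T_H = −791/724.82 = -1.091 kJ/K and ΔS_C = +Q_C/T_C = 553.7/317.15 = 1.746 kJ/K.
ΔS_univ = −Q_H/T_H + Q_C/T_C = 0.655 kJ/K (> 0, since η = 0.3 < η_Carnot = 0.562).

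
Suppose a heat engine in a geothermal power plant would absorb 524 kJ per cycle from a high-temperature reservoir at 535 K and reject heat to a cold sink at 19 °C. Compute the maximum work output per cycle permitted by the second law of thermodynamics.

T_C = 19 °C → 19 + 273.15 = 292.15 K.
The second-law ceiling is the Carnot efficiency, η_max = 1 − T_C/T_H = 1 − 292.15/535.00 = 0.4539.
W_max = η_max · Q_H = 0.4539 × 524 = 238 kJ.

W_max ≈ 238 kJ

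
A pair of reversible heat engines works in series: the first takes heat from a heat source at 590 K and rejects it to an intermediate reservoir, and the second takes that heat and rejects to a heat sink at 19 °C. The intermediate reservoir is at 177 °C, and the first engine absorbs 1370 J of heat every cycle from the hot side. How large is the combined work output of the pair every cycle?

W_total ≈ 691.6 J

T_C = 19 °C → 19 + 273.15 = 292.15 K.
Two reversible stages in series are equivalent to a single Carnot engine between T_H and T_C, so η_total = 1 − T_C/T_H = 1 − 292.15/590.00 = 0.5048.
W_total = η_total · Q_H = 0.5048 × 1370 = 691.6 J.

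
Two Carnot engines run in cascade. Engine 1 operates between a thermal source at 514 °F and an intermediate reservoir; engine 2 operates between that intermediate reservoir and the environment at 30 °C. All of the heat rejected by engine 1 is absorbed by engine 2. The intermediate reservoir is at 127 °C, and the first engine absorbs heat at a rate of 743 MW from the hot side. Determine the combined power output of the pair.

Ẇ_total ≈ 327 MW

T_H = 514 °F → (514 − 32) × 5/9 = 267.78 °C = 540.93 K.
T_C = 30 °C → 30 + 273.15 = 303.15 K.
Two reversible stages in series are equivalent to a single Carnot engine between T_H and T_C, so η_total = 1 − T_C/T_H = 1 − 303.15/540.93 = 0.4396.
W_total = η_total · Q_H = 0.4396 × 743 = 327 MW.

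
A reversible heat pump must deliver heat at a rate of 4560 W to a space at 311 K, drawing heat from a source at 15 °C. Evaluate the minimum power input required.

T_C = 15 °C → 15 + 273.15 = 288.15 K.
COP_HP = T_H/(T_H − T_C) = 311.00/22.85 = 13.6105.
W = Q_H/COP_HP = 4560/13.6105 = 335 W.

Ẇ_in ≈ 335 W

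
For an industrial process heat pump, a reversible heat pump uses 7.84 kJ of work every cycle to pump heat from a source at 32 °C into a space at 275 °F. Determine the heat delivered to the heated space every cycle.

T_H = 275 °F → (275 − 32) × 5/9 = 135.00 °C = 408.15 K.
T_C = 32 °C → 32 + 273.15 = 305.15 K.
Reversible heating COP: COP_HP = T_H/(T_H − T_C) = 408.15/103.00 = 3.9626.
Q_H = COP_HP · W = 3.9626 × 7.84 = 31.1 kJ.

Q_H ≈ 31.1 kJ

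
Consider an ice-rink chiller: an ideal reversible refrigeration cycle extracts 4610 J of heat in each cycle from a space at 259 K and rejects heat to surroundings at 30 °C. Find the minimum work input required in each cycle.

W_in ≈ 786 J

T_H = 30 °C → 30 + 273.15 = 303.15 K.
The reversible coefficient of performance is COP_R = T_C/(T_H − T_C) = 259.00/44.15 = 5.8664.
W = Q_C/COP_R = 4610/5.8664 = 786 J.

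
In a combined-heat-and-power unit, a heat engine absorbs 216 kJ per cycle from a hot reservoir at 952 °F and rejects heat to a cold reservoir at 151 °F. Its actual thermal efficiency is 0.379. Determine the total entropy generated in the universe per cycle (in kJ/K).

ΔS_univ ≈ 0.120 kJ/K

T_H = 952 °F → (952 − 32) × 5/9 = 511.11 °C = 784.26 K.
T_C = 151 °F → (151 − 32) × 5/9 = 66.11 °C = 339.26 K.
W = η·Q_H = 0.379 × 216 = 81.86 kJ, so Q_C = Q_H − W = 134.1 kJ.
Entropy balance on the reservoirs: −Q_H/T_H = -0.2754 kJ/K, +Q_C/T_C = 0.3954 kJ/K.
ΔS_univ = −Q_H/T_H + Q_C/T_C = 0.120 kJ/K (> 0, since η = 0.379 < η_Carnot = 0.567).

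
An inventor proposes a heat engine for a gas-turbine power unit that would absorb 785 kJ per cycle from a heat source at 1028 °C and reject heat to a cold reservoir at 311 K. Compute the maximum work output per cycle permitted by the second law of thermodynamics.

W_max ≈ 597.4 kJ

T_H = 1028 °C → 1028 + 273.15 = 1301.15 K.
No engine can exceed the Carnot limit: η_max = 1 − T_C/T_H = 1 − 311.00/1301.15 = 0.7610.
W_max = η_max · Q_H = 0.7610 × 785 = 597.4 kJ.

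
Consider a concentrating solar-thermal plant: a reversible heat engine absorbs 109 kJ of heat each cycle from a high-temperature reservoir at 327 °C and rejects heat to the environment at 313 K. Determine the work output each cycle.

T_H = 327 °C → 327 + 273.15 = 600.15 K.
η_rev = 1 − T_C/T_H = 1 − 313.00/600.15 = 0.4785.
W = η·Q_H = 0.4785 × 109 = 52.15 kJ.

W ≈ 52.15 kJ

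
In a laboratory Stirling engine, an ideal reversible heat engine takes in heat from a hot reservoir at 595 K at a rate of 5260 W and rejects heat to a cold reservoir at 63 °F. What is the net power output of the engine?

Ẇ ≈ 2690 W

T_C = 63 °F → (63 − 32) × 5/9 = 17.22 °C = 290.37 K.
Carnot efficiency: η = 1 − T_C/T_H = 1 − 290.37/595.00 = 0.5120.
W = η·Q_H = 0.5120 × 5260 = 2690 W.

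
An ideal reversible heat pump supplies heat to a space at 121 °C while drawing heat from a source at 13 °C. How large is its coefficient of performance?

T_H = 121 °C → 121 + 273.15 = 394.15 K.
T_C = 13 °C → 13 + 273.15 = 286.15 K.
The Carnot heat-pump COP is COP_HP = T_H/(T_H − T_C) = 394.15/(394.15 − 286.15) = 3.65.

COP_HP ≈ 3.65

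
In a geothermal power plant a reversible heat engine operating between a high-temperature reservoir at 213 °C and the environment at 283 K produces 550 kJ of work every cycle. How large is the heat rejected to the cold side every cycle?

T_H = 213 °C → 213 + 273.15 = 486.15 K.
Carnot efficiency: η = 1 − T_C/T_H = 1 − 283.00/486.15 = 0.4179.
Since Q_C/Q_H = T_C/T_H and Q_H = W/η, Q_C = W·T_C/(T_H − T_C) = 550 × 283.00/203.15 = 766 kJ.

Q_C ≈ 766 kJ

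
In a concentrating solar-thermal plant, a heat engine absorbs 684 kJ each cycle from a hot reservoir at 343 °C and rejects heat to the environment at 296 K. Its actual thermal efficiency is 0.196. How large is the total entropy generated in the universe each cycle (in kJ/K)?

T_H = 343 °C → 343 + 273.15 = 616.15 K.
W = η·Q_H = 0.196 × 684 = 134.1 kJ, so Q_C = Q_H − W = 549.9 kJ.
Entropy balance on the reservoirs: −Q_H/T_H = -1.110 kJ/K, +Q_C/T_C = 1.858 kJ/K.
ΔS_univ = −Q_H/T_H + Q_C/T_C = 0.748 kJ/K (> 0, since η = 0.196 < η_Carnot = 0.520).

ΔS_univ ≈ 0.748 kJ/K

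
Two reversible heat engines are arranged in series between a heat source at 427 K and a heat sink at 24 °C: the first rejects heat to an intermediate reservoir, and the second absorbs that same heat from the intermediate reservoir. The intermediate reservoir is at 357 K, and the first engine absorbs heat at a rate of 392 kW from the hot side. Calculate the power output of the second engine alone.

T_C = 24 °C → 24 + 273.15 = 297.15 K.
Heat entering the second stage: Q_m = Q_H·(T_m/T_H) = 392 × 357.00/427.00 = 328 kW.
Second-stage efficiency η₂ = 1 − T_C/T_m = 1 − 297.15/357.00 = 0.1676, so W₂ = η₂·Q_m = 54.9 kW.

Ẇ₂ ≈ 54.9 kW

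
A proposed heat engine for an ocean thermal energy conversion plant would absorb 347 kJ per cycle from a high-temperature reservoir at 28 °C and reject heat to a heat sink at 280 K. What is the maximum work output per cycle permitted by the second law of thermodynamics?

W_max ≈ 24.4 kJ

T_H = 28 °C → 28 + 273.15 = 301.15 K.
By the Carnot theorem, η_max = 1 − T_C/T_H = 1 − 280.00/301.15 = 0.0702.
W_max = η_max · Q_H = 0.0702 × 347 = 24.4 kJ.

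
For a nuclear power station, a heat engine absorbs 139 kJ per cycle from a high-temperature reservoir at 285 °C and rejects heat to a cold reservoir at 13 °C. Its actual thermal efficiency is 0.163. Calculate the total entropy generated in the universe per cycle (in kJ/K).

ΔS_univ ≈ 0.158 kJ/K

T_H = 285 °C → 285 + 273.15 = 558.15 K.
T_C = 13 °C → 13 + 273.15 = 286.15 K.
W = η·Q_H = 0.163 × 139 = 22.66 kJ, so Q_C = Q_H − W = 116.3 kJ.
Entropy balance on the reservoirs: −Q_H/T_H = -0.2490 kJ/K, +Q_C/T_C = 0.4066 kJ/K.
ΔS_univ = −Q_H/T_H + Q_C/T_C = 0.158 kJ/K (> 0, since η = 0.163 < η_Carnot = 0.487).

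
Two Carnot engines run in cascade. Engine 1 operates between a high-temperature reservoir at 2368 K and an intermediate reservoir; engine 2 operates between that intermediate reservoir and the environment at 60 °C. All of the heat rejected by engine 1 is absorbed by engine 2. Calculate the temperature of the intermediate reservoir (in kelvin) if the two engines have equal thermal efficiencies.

T_C = 60 °C → 60 + 273.15 = 333.15 K.
Equal efficiencies require 1 − T_m/T_H = 1 − T_C/T_m, i.e. T_m/T_H = T_C/T_m, so T_m = √(T_H·T_C) = √(2368.00 × 333.15) = 888 K.

T_m ≈ 888 K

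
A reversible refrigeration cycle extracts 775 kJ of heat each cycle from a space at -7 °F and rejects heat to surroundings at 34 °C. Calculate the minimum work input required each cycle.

T_H = 34 °C → 34 + 273.15 = 307.15 K.
T_C = -7 °F → (-7 − 32) × 5/9 = -21.67 °C = 251.48 K.
The reversible coefficient of performance is COP_R = T_C/(T_H − T_C) = 251.48/55.67 = 4.5177.
W = Q_C/COP_R = 775/4.5177 = 171.5 kJ.

W_in ≈ 171.5 kJ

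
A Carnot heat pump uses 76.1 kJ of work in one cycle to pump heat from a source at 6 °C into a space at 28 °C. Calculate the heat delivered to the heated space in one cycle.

T_H = 28 °C → 28 + 273.15 = 301.15 K.
T_C = 6 °C → 6 + 273.15 = 279.15 K.
For a reversible heat pump, COP_HP = T_H/(T_H − T_C) = 301.15/22.00 = 13.6886.
Q_H = COP_HP · W = 13.6886 × 76.1 = 1042 kJ.

Q_H ≈ 1042 kJ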